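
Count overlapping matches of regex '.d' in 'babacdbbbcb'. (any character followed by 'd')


Pattern: .d means any character followed by 'd'.
Scanning 'babacdbbbcb' position-by-position:
  Pos 0: window 'ba' -> no
  Pos 1: window 'ab' -> no
  Pos 2: window 'ba' -> no
  Pos 3: window 'ac' -> no
  Pos 4: window 'cd' -> MATCH
  Pos 5: window 'db' -> no
  Pos 6: window 'bb' -> no
  Pos 7: window 'bb' -> no
  Pos 8: window 'bc' -> no
  Pos 9: window 'cb' -> no
  Pos 10: window 'b' -> no
Total matches: 1

1


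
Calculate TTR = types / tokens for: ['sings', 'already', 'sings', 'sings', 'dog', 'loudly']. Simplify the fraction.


Tokens: 6
Unique types: ('already', 'dog', 'loudly', 'sings') = 4
TTR = 4/6
Simplify: divide both by 2 -> 2/3
TTR = 2/3

2/3


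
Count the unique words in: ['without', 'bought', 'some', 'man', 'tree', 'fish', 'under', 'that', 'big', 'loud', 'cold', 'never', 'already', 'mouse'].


Listing all tokens and tracking unique types:
  Token 1: 'without' -> NEW (unique so far: 1)
  Token 2: 'bought' -> NEW (unique so far: 2)
  Token 3: 'some' -> NEW (unique so far: 3)
  Token 4: 'man' -> NEW (unique so far: 4)
  Token 5: 'tree' -> NEW (unique so far: 5)
  Token 6: 'fish' -> NEW (unique so far: 6)
  Token 7: 'under' -> NEW (unique so far: 7)
  Token 8: 'that' -> NEW (unique so far: 8)
  Token 9: 'big' -> NEW (unique so far: 9)
  Token 10: 'loud' -> NEW (unique so far: 10)
  Token 11: 'cold' -> NEW (unique so far: 11)
  Token 12: 'never' -> NEW (unique so far: 12)
  Token 13: 'already' -> NEW (unique so far: 13)
  Token 14: 'mouse' -> NEW (unique so far: 14)
Unique types: ('already', 'big', 'bought', 'cold', 'fish', 'loud', 'man', 'mouse', 'never', 'some', 'that', 'tree', 'under', 'without')
Vocabulary size: 14

14


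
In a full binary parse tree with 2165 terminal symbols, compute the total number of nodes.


Leaf nodes (terminals): 2165
Internal nodes = n - 1 = 2165 - 1 = 2164
Total = leaves + internal = 2165 + 2164 = 4329

4329


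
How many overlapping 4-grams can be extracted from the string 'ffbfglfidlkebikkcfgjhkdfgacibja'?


String 'ffbfglfidlkebikkcfgjhkdfgacibja' has length L = 31.
Number of overlapping n-grams = L - n + 1
Substituting: 31 - 4 + 1 = 28

28


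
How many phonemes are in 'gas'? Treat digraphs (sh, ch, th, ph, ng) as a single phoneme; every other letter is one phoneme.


Parsing 'gas' greedily, digraphs first:
  'g' -> consonant phoneme (phonemes so far: 1)
  'a' -> vowel phoneme (phonemes so far: 2)
  's' -> consonant phoneme (phonemes so far: 3)
Total phonemes: 3

3


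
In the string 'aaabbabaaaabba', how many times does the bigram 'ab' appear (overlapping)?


Scanning 'aaabbabaaaabba' for bigram 'ab':
  Position 0: 'aa' -> no
  Position 1: 'aa' -> no
  Position 2: 'ab' -> MATCH
  Position 3: 'bb' -> no
  Position 4: 'ba' -> no
  Position 5: 'ab' -> MATCH
  Position 6: 'ba' -> no
  Position 7: 'aa' -> no
  Position 8: 'aa' -> no
  Position 9: 'aa' -> no
  Position 10: 'ab' -> MATCH
  Position 11: 'bb' -> no
  Position 12: 'ba' -> no
Total matches: 3

3


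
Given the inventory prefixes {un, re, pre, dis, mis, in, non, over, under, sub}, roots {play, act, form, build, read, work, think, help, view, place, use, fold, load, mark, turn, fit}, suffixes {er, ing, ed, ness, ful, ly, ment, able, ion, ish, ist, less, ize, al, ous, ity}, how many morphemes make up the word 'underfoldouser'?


Segmenting 'underfoldouser' against the inventory:
  'under' -> prefix (morpheme 1)
  'fold' -> root (morpheme 2)
  'ous' -> suffix (morpheme 3)
  'er' -> suffix (morpheme 4)
Total morphemes: 4

4


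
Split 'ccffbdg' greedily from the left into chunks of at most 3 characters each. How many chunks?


'ccffbdg' has 7 characters.
Chunking with max size 3:
  Chunk 1: 'ccf' (positions 0-2)
  Chunk 2: 'fbd' (positions 3-5)
  Chunk 3: 'g' (positions 6-6)
Total chunks: ceil(7 / 3) = 3

3


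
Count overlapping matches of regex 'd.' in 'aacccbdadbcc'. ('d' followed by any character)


Pattern: d. means 'd' followed by any character.
Scanning 'aacccbdadbcc' position-by-position:
  Pos 0: window 'aa' -> no
  Pos 1: window 'ac' -> no
  Pos 2: window 'cc' -> no
  Pos 3: window 'cc' -> no
  Pos 4: window 'cb' -> no
  Pos 5: window 'bd' -> no
  Pos 6: window 'da' -> MATCH
  Pos 7: window 'ad' -> no
  Pos 8: window 'db' -> MATCH
  Pos 9: window 'bc' -> no
  Pos 10: window 'cc' -> no
  Pos 11: window 'c' -> no
Total matches: 2

2


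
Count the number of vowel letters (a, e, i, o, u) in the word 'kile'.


Scanning each character of 'kile':
  Position 1: 'k' -> consonant (running count: 0)
  Position 2: 'i' -> vowel (running count: 1)
  Position 3: 'l' -> consonant (running count: 1)
  Position 4: 'e' -> vowel (running count: 2)
Total vowels: 2

2


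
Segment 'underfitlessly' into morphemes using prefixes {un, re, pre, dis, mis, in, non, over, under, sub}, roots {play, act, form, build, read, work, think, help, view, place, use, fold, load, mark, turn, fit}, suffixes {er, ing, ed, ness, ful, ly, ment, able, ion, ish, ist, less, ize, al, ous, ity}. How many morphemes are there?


Segmenting 'underfitlessly' against the inventory:
  'under' -> prefix (morpheme 1)
  'fit' -> root (morpheme 2)
  'less' -> suffix (morpheme 3)
  'ly' -> suffix (morpheme 4)
Total morphemes: 4

4


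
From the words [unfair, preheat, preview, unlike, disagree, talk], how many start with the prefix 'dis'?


Checking each word for prefix 'dis':
  'unfair' -> no (count: 0)
  'preheat' -> no (count: 0)
  'preview' -> no (count: 0)
  'unlike' -> no (count: 0)
  'disagree' -> YES, starts with 'dis' (count: 1)
  'talk' -> no (count: 1)
Total with prefix 'dis': 1

1


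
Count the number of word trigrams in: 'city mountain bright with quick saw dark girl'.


Word trigrams from [8] words:
  Trigram 1: (city mountain bright)
  Trigram 2: (mountain bright with)
  Trigram 3: (bright with quick)
  Trigram 4: (with quick saw)
  Trigram 5: (quick saw dark)
  Trigram 6: (saw dark girl)
Total word trigrams: 8 - 2 = 6

6


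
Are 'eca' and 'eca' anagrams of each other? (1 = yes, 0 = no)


Sort characters of 'eca': 'ace'
Sort characters of 'eca': 'ace'
Sorted forms match -> they ARE anagrams
Result: 1

1


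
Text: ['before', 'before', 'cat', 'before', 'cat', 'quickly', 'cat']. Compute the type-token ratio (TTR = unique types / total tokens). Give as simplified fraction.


Tokens: 7
Unique types: ('before', 'cat', 'quickly') = 3
TTR = 3/7
Already in lowest terms.

3/7


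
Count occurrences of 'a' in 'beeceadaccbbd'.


Scanning 'beeceadaccbbd' for 'a':
  Position 5: 'a' -> MATCH (count: 1)
  Position 7: 'a' -> MATCH (count: 2)
Total occurrences of 'a': 2

2


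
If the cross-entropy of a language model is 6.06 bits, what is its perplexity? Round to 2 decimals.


Perplexity formula: PP = 2^H
H = 6.06
PP = 2^6.06
Decompose: 2^6.06 = 2^6 * 2^0.06
2^6 = 64, 2^0.06 ~ 1.0424658
PP ~ 64 * 1.0424658 = 66.7178112
Rounded to 2 decimals: 66.72

66.72


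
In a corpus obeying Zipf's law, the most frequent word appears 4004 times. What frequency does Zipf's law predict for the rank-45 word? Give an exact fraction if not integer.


Zipf's law: freq(rank) = f1 / rank
f1 = 4004, rank = 45
freq = 4004 / 45
GCD(4004, 45) = 1
Simplified: 4004/45

4004/45


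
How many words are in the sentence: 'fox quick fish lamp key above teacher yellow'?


Counting words by splitting on spaces:
  Word 1: 'fox'
  Word 2: 'quick'
  Word 3: 'fish'
  Word 4: 'lamp'
  Word 5: 'key'
  Word 6: 'above'
  Word 7: 'teacher'
  Word 8: 'yellow'
Total words: 8

8


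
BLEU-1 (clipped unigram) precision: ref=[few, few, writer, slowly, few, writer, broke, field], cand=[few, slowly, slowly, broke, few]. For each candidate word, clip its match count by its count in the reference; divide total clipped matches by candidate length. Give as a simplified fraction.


Reference word counts: {'broke': 1, 'few': 3, 'field': 1, 'slowly': 1, 'writer': 2}
Checking each candidate word (with clipping):
  'few' -> in reference (ref count 3, used 1/3) -> match (matches: 1)
  'slowly' -> in reference (ref count 1, used 1/1) -> match (matches: 2)
  'slowly' -> ref count 1 already used up (1/1) -> clipped, no match (matches: 2)
  'broke' -> in reference (ref count 1, used 1/1) -> match (matches: 3)
  'few' -> in reference (ref count 3, used 2/3) -> match (matches: 4)
Clipped matches: 4, Candidate length: 5
Precision = 4/5

4/5


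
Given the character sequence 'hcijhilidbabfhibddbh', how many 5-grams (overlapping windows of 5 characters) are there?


String 'hcijhilidbabfhibddbh' has length L = 20.
Number of overlapping n-grams = L - n + 1
Substituting: 20 - 5 + 1 = 16

16


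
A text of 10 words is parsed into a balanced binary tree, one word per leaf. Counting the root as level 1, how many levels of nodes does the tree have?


In a balanced binary tree with n leaves the deepest leaf is ceil(log2(n)) edges below the root,
so counting node levels inclusive of root and leaves gives ceil(log2(n)) + 1 levels.
log2(10) = 3.3219
ceil(3.3219) = 4
levels = 4 + 1 = 5

5


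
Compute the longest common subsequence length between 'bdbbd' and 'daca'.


DP table for LCS of 'bdbbd' and 'daca':
       d  a  c  a
    0  0  0  0  0
  b 0  0  0  0  0
  d 0  1  1  1  1
  b 0  1  1  1  1
  b 0  1  1  1  1
  d 0  1  1  1  1
LCS: 'd'
LCS length = 1

1


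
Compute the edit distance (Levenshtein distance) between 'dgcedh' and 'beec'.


Building DP table for s1='dgcedh' (len 6) and s2='beec' (len 4):
       b  e  e  c
    0  1  2  3  4
  d 1  1  2  3  4
  g 2  2  2  3  4
  c 3  3  3  3  3
  e 4  4  3  3  4
  d 5  5  4  4  4
  h 6  6  5  5  5
Edit distance = dp[6][4] = 5

5


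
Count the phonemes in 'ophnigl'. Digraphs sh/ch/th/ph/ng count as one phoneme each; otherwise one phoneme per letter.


Parsing 'ophnigl' greedily, digraphs first:
  'o' -> vowel phoneme (phonemes so far: 1)
  'ph' -> digraph (1 consonant phoneme) (phonemes so far: 2)
  'n' -> consonant phoneme (phonemes so far: 3)
  'i' -> vowel phoneme (phonemes so far: 4)
  'g' -> consonant phoneme (phonemes so far: 5)
  'l' -> consonant phoneme (phonemes so far: 6)
Total phonemes: 6

6


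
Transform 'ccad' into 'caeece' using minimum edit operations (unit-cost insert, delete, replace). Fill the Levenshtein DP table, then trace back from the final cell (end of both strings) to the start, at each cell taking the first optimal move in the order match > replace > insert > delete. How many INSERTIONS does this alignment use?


Edit distance = 5. Backtracking from cell (4, 6) with preference match > replace > insert > delete,
then listing the resulting alignment 'ccad' -> 'caeece' left to right:
  Step 1: keep 'c'
  Step 2: insert 'a' [insertion #1]
  Step 3: insert 'e' [insertion #2]
  Step 4: replace c->e
  Step 5: replace a->c
  Step 6: replace d->e
Total insertions: 2

2


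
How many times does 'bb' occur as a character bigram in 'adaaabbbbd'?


Scanning 'adaaabbbbd' for bigram 'bb':
  Position 0: 'ad' -> no
  Position 1: 'da' -> no
  Position 2: 'aa' -> no
  Position 3: 'aa' -> no
  Position 4: 'ab' -> no
  Position 5: 'bb' -> MATCH
  Position 6: 'bb' -> MATCH
  Position 7: 'bb' -> MATCH
  Position 8: 'bd' -> no
Total matches: 3

3


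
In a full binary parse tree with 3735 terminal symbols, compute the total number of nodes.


Leaf nodes (terminals): 3735
Internal nodes = n - 1 = 3735 - 1 = 3734
Total = leaves + internal = 3735 + 3734 = 7469

7469


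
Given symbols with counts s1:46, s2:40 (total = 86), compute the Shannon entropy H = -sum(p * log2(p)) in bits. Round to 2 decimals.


Computing entropy H = -sum(p_i * log2(p_i)):
  s1: p = 46/86 = 0.5349, -p*log2(p) = 0.4828
  s2: p = 40/86 = 0.4651, -p*log2(p) = 0.5136
H = sum of terms = 0.9964
Rounded to 2 decimals: 1.00

1.00


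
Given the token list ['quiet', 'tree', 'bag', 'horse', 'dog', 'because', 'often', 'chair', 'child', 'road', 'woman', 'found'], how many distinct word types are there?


Listing all tokens and tracking unique types:
  Token 1: 'quiet' -> NEW (unique so far: 1)
  Token 2: 'tree' -> NEW (unique so far: 2)
  Token 3: 'bag' -> NEW (unique so far: 3)
  Token 4: 'horse' -> NEW (unique so far: 4)
  Token 5: 'dog' -> NEW (unique so far: 5)
  Token 6: 'because' -> NEW (unique so far: 6)
  Token 7: 'often' -> NEW (unique so far: 7)
  Token 8: 'chair' -> NEW (unique so far: 8)
  Token 9: 'child' -> NEW (unique so far: 9)
  Token 10: 'road' -> NEW (unique so far: 10)
  Token 11: 'woman' -> NEW (unique so far: 11)
  Token 12: 'found' -> NEW (unique so far: 12)
Unique types: ('bag', 'because', 'chair', 'child', 'dog', 'found', 'horse', 'often', 'quiet', 'road', 'tree', 'woman')
Vocabulary size: 12

12


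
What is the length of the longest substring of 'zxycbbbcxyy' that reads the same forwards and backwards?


Scanning 'zxycbbbcxyy' for palindromic substrings.
Substring at positions 3-7: 'cbbbc'.
Check: reverse('cbbbc') = 'cbbbc' -> palindrome confirmed.
Neighbouring characters ('y' / 'x') break symmetry, so it cannot extend further.
No longer palindromic substring exists; longest length = 5

5


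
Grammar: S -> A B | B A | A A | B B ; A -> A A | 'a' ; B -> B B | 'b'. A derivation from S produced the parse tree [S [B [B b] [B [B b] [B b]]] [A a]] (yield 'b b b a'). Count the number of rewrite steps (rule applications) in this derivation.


Every bracketed nonterminal node [X ...] in the tree is produced by exactly one rule application.
Reading the tree off as a leftmost derivation:
  Step 1: S  =>  B A   (applied S -> B A)
  Step 2: B A  =>  B B A   (applied B -> B B)
  Step 3: B B A  =>  b B A   (applied B -> b)
  Step 4: b B A  =>  b B B A   (applied B -> B B)
  Step 5: b B B A  =>  b b B A   (applied B -> b)
  Step 6: b b B A  =>  b b b A   (applied B -> b)
  Step 7: b b b A  =>  b b b a   (applied A -> a)
Final yield: b b b a
Total rewrite steps: 7

7


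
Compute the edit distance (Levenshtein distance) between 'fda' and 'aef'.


Building DP table for s1='fda' (len 3) and s2='aef' (len 3):
       a  e  f
    0  1  2  3
  f 1  1  2  2
  d 2  2  2  3
  a 3  2  3  3
Edit distance = dp[3][3] = 3

3


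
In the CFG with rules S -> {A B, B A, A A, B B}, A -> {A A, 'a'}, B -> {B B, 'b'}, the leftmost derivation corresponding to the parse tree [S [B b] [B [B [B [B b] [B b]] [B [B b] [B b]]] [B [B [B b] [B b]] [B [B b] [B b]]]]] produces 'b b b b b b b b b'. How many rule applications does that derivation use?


Every bracketed nonterminal node [X ...] in the tree is produced by exactly one rule application.
Reading the tree off as a leftmost derivation:
  Step 1: S  =>  B B   (applied S -> B B)
  Step 2: B B  =>  b B   (applied B -> b)
  Step 3: b B  =>  b B B   (applied B -> B B)
  Step 4: b B B  =>  b B B B   (applied B -> B B)
  Step 5: b B B B  =>  b B B B B   (applied B -> B B)
  Step 6: b B B B B  =>  b b B B B   (applied B -> b)
  Step 7: b b B B B  =>  b b b B B   (applied B -> b)
  Step 8: b b b B B  =>  b b b B B B   (applied B -> B B)
  Step 9: b b b B B B  =>  b b b b B B   (applied B -> b)
  Step 10: b b b b B B  =>  b b b b b B   (applied B -> b)
  Step 11: b b b b b B  =>  b b b b b B B   (applied B -> B B)
  Step 12: b b b b b B B  =>  b b b b b B B B   (applied B -> B B)
  Step 13: b b b b b B B B  =>  b b b b b b B B   (applied B -> b)
  Step 14: b b b b b b B B  =>  b b b b b b b B   (applied B -> b)
  Step 15: b b b b b b b B  =>  b b b b b b b B B   (applied B -> B B)
  Step 16: b b b b b b b B B  =>  b b b b b b b b B   (applied B -> b)
  Step 17: b b b b b b b b B  =>  b b b b b b b b b   (applied B -> b)
Final yield: b b b b b b b b b
Total rewrite steps: 17

17


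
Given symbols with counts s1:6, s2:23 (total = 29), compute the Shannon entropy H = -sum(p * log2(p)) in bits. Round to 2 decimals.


Computing entropy H = -sum(p_i * log2(p_i)):
  s1: p = 6/29 = 0.2069, -p*log2(p) = 0.4703
  s2: p = 23/29 = 0.7931, -p*log2(p) = 0.2652
H = sum of terms = 0.7355
Rounded to 2 decimals: 0.74

0.74


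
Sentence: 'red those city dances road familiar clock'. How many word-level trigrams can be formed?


Word trigrams from [7] words:
  Trigram 1: (red those city)
  Trigram 2: (those city dances)
  Trigram 3: (city dances road)
  Trigram 4: (dances road familiar)
  Trigram 5: (road familiar clock)
Total word trigrams: 7 - 2 = 5

5


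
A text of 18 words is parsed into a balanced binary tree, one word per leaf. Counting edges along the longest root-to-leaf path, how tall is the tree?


In a balanced binary tree with n leaves the deepest leaf is ceil(log2(n)) edges below the root.
log2(18) = 4.1699
ceil(4.1699) = 5
height (edges) = 5

5


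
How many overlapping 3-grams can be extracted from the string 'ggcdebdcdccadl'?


String 'ggcdebdcdccadl' has length L = 14.
Number of overlapping n-grams = L - n + 1
Substituting: 14 - 3 + 1 = 12

12


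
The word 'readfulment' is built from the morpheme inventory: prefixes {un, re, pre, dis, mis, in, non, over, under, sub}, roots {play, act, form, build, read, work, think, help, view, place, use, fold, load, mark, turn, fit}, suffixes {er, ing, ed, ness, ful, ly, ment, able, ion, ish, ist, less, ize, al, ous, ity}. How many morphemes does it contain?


Segmenting 'readfulment' against the inventory:
  'read' -> root (morpheme 1)
  'ful' -> suffix (morpheme 2)
  'ment' -> suffix (morpheme 3)
Total morphemes: 3

3


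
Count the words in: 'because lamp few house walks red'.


Counting words by splitting on spaces:
  Word 1: 'because'
  Word 2: 'lamp'
  Word 3: 'few'
  Word 4: 'house'
  Word 5: 'walks'
  Word 6: 'red'
Total words: 6

6


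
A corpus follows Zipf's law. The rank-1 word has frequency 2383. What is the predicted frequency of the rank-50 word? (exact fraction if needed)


Zipf's law: freq(rank) = f1 / rank
f1 = 2383, rank = 50
freq = 2383 / 50
GCD(2383, 50) = 1
Simplified: 2383/50

2383/50


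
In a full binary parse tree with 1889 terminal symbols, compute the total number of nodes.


Leaf nodes (terminals): 1889
Internal nodes = n - 1 = 1889 - 1 = 1888
Total = leaves + internal = 1889 + 1888 = 3777

3777


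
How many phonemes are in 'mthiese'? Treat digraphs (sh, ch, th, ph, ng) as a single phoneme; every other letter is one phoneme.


Parsing 'mthiese' greedily, digraphs first:
  'm' -> consonant phoneme (phonemes so far: 1)
  'th' -> digraph (1 consonant phoneme) (phonemes so far: 2)
  'i' -> vowel phoneme (phonemes so far: 3)
  'e' -> vowel phoneme (phonemes so far: 4)
  's' -> consonant phoneme (phonemes so far: 5)
  'e' -> vowel phoneme (phonemes so far: 6)
Total phonemes: 6

6


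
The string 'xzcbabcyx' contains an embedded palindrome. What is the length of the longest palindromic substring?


Scanning 'xzcbabcyx' for palindromic substrings.
Substring at positions 2-6: 'cbabc'.
Check: reverse('cbabc') = 'cbabc' -> palindrome confirmed.
Neighbouring characters ('z' / 'y') break symmetry, so it cannot extend further.
No longer palindromic substring exists; longest length = 5

5


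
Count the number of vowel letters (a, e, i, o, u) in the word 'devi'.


Scanning each character of 'devi':
  Position 1: 'd' -> consonant (running count: 0)
  Position 2: 'e' -> vowel (running count: 1)
  Position 3: 'v' -> consonant (running count: 1)
  Position 4: 'i' -> vowel (running count: 2)
Total vowels: 2

2


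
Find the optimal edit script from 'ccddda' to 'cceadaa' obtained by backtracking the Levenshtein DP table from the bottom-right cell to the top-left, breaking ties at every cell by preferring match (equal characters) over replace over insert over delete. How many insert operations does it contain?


Edit distance = 3. Backtracking from cell (6, 7) with preference match > replace > insert > delete,
then listing the resulting alignment 'ccddda' -> 'cceadaa' left to right:
  Step 1: keep 'c'
  Step 2: keep 'c'
  Step 3: insert 'e' [insertion #1]
  Step 4: replace d->a
  Step 5: keep 'd'
  Step 6: replace d->a
  Step 7: keep 'a'
Total insertions: 1

1


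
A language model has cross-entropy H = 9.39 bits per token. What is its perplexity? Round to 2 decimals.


Perplexity formula: PP = 2^H
H = 9.39
PP = 2^9.39
Decompose: 2^9.39 = 2^9 * 2^0.39
2^9 = 512, 2^0.39 ~ 1.3103934
PP ~ 512 * 1.3103934 = 670.9214208
Rounded to 2 decimals: 670.92

670.92


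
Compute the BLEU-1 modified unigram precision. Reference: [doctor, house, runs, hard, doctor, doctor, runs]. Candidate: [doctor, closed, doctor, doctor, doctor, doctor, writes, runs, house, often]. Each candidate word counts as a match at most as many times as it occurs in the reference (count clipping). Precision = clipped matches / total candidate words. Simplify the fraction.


Reference word counts: {'doctor': 3, 'hard': 1, 'house': 1, 'runs': 2}
Checking each candidate word (with clipping):
  'doctor' -> in reference (ref count 3, used 1/3) -> match (matches: 1)
  'closed' -> not in reference -> no match (matches: 1)
  'doctor' -> in reference (ref count 3, used 2/3) -> match (matches: 2)
  'doctor' -> in reference (ref count 3, used 3/3) -> match (matches: 3)
  'doctor' -> ref count 3 already used up (3/3) -> clipped, no match (matches: 3)
  'doctor' -> ref count 3 already used up (3/3) -> clipped, no match (matches: 3)
  'writes' -> not in reference -> no match (matches: 3)
  'runs' -> in reference (ref count 2, used 1/2) -> match (matches: 4)
  'house' -> in reference (ref count 1, used 1/1) -> match (matches: 5)
  'often' -> not in reference -> no match (matches: 5)
Clipped matches: 5, Candidate length: 10
Precision = 5/10 = 1/2

1/2


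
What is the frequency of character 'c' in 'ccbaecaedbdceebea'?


Scanning 'ccbaecaedbdceebea' for 'c':
  Position 0: 'c' -> MATCH (count: 1)
  Position 1: 'c' -> MATCH (count: 2)
  Position 5: 'c' -> MATCH (count: 3)
  Position 11: 'c' -> MATCH (count: 4)
Total occurrences of 'c': 4

4


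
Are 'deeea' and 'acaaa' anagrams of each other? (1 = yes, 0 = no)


Sort characters of 'deeea': 'adeee'
Sort characters of 'acaaa': 'aaaac'
Sorted forms differ -> they are NOT anagrams
Result: 0

0


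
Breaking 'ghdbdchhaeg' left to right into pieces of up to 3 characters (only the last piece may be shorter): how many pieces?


'ghdbdchhaeg' has 11 characters.
Chunking with max size 3:
  Chunk 1: 'ghd' (positions 0-2)
  Chunk 2: 'bdc' (positions 3-5)
  Chunk 3: 'hha' (positions 6-8)
  Chunk 4: 'eg' (positions 9-10)
Total chunks: ceil(11 / 3) = 4

4


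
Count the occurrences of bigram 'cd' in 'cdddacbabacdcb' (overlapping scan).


Scanning 'cdddacbabacdcb' for bigram 'cd':
  Position 0: 'cd' -> MATCH
  Position 1: 'dd' -> no
  Position 2: 'dd' -> no
  Position 3: 'da' -> no
  Position 4: 'ac' -> no
  Position 5: 'cb' -> no
  Position 6: 'ba' -> no
  Position 7: 'ab' -> no
  Position 8: 'ba' -> no
  Position 9: 'ac' -> no
  Position 10: 'cd' -> MATCH
  Position 11: 'dc' -> no
  Position 12: 'cb' -> no
Total matches: 2

2


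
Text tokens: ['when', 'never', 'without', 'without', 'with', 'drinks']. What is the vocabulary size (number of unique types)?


Listing all tokens and tracking unique types:
  Token 1: 'when' -> NEW (unique so far: 1)
  Token 2: 'never' -> NEW (unique so far: 2)
  Token 3: 'without' -> NEW (unique so far: 3)
  Token 4: 'without' -> duplicate (unique so far: 3)
  Token 5: 'with' -> NEW (unique so far: 4)
  Token 6: 'drinks' -> NEW (unique so far: 5)
Unique types: ('drinks', 'never', 'when', 'with', 'without')
Vocabulary size: 5

5


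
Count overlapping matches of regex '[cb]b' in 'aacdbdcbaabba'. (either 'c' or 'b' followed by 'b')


Pattern: [cb]b means either 'c' or 'b' followed by 'b'.
Scanning 'aacdbdcbaabba' position-by-position:
  Pos 0: window 'aa' -> no
  Pos 1: window 'ac' -> no
  Pos 2: window 'cd' -> no
  Pos 3: window 'db' -> no
  Pos 4: window 'bd' -> no
  Pos 5: window 'dc' -> no
  Pos 6: window 'cb' -> MATCH
  Pos 7: window 'ba' -> no
  Pos 8: window 'aa' -> no
  Pos 9: window 'ab' -> no
  Pos 10: window 'bb' -> MATCH
  Pos 11: window 'ba' -> no
  Pos 12: window 'a' -> no
Total matches: 2

2


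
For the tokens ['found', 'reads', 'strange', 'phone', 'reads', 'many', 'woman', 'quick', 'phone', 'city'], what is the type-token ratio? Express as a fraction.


Tokens: 10
Unique types: ('city', 'found', 'many', 'phone', 'quick', 'reads', 'strange', 'woman') = 8
TTR = 8/10
Simplify: divide both by 2 -> 4/5
TTR = 4/5

4/5


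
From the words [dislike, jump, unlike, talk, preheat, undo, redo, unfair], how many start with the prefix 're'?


Checking each word for prefix 're':
  'dislike' -> no (count: 0)
  'jump' -> no (count: 0)
  'unlike' -> no (count: 0)
  'talk' -> no (count: 0)
  'preheat' -> no (count: 0)
  'undo' -> no (count: 0)
  'redo' -> YES, starts with 're' (count: 1)
  'unfair' -> no (count: 1)
Total with prefix 're': 1

1


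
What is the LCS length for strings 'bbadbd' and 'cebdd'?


DP table for LCS of 'bbadbd' and 'cebdd':
       c  e  b  d  d
    0  0  0  0  0  0
  b 0  0  0  1  1  1
  b 0  0  0  1  1  1
  a 0  0  0  1  1  1
  d 0  0  0  1  2  2
  b 0  0  0  1  2  2
  d 0  0  0  1  2  3
LCS: 'bdd'
LCS length = 3

3


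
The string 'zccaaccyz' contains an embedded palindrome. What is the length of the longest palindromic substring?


Scanning 'zccaaccyz' for palindromic substrings.
Substring at positions 1-6: 'ccaacc'.
Check: reverse('ccaacc') = 'ccaacc' -> palindrome confirmed.
Neighbouring characters ('z' / 'y') break symmetry, so it cannot extend further.
No longer palindromic substring exists; longest length = 6

6


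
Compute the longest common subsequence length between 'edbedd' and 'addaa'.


DP table for LCS of 'edbedd' and 'addaa':
       a  d  d  a  a
    0  0  0  0  0  0
  e 0  0  0  0  0  0
  d 0  0  1  1  1  1
  b 0  0  1  1  1  1
  e 0  0  1  1  1  1
  d 0  0  1  2  2  2
  d 0  0  1  2  2  2
LCS: 'dd'
LCS length = 2

2


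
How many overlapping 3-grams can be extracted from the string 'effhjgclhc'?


String 'effhjgclhc' has length L = 10.
Number of overlapping n-grams = L - n + 1
Substituting: 10 - 3 + 1 = 8

8


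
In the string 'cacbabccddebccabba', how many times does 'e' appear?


Scanning 'cacbabccddebccabba' for 'e':
  Position 10: 'e' -> MATCH (count: 1)
Total occurrences of 'e': 1

1


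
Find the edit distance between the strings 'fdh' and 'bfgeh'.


Building DP table for s1='fdh' (len 3) and s2='bfgeh' (len 5):
       b  f  g  e  h
    0  1  2  3  4  5
  f 1  1  1  2  3  4
  d 2  2  2  2  3  4
  h 3  3  3  3  3  3
Edit distance = dp[3][5] = 3

3


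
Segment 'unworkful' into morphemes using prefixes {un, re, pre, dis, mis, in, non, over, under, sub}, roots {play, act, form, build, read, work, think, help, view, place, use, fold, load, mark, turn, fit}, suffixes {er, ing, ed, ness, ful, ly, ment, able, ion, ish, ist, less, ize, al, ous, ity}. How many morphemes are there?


Segmenting 'unworkful' against the inventory:
  'un' -> prefix (morpheme 1)
  'work' -> root (morpheme 2)
  'ful' -> suffix (morpheme 3)
Total morphemes: 3

3


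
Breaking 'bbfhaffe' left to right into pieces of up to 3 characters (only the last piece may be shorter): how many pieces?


'bbfhaffe' has 8 characters.
Chunking with max size 3:
  Chunk 1: 'bbf' (positions 0-2)
  Chunk 2: 'haf' (positions 3-5)
  Chunk 3: 'fe' (positions 6-7)
Total chunks: ceil(8 / 3) = 3

3


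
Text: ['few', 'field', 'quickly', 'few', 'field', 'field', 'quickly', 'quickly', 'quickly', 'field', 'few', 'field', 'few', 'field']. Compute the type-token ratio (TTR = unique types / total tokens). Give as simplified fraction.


Tokens: 14
Unique types: ('few', 'field', 'quickly') = 3
TTR = 3/14
Already in lowest terms.

3/14


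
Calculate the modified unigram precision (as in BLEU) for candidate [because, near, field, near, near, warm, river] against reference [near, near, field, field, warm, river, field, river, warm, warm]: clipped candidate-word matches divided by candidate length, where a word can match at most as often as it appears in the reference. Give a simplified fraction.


Reference word counts: {'field': 3, 'near': 2, 'river': 2, 'warm': 3}
Checking each candidate word (with clipping):
  'because' -> not in reference -> no match (matches: 0)
  'near' -> in reference (ref count 2, used 1/2) -> match (matches: 1)
  'field' -> in reference (ref count 3, used 1/3) -> match (matches: 2)
  'near' -> in reference (ref count 2, used 2/2) -> match (matches: 3)
  'near' -> ref count 2 already used up (2/2) -> clipped, no match (matches: 3)
  'warm' -> in reference (ref count 3, used 1/3) -> match (matches: 4)
  'river' -> in reference (ref count 2, used 1/2) -> match (matches: 5)
Clipped matches: 5, Candidate length: 7
Precision = 5/7

5/7


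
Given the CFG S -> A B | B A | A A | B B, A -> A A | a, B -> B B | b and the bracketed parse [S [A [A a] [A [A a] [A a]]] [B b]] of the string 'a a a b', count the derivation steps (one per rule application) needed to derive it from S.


Every bracketed nonterminal node [X ...] in the tree is produced by exactly one rule application.
Reading the tree off as a leftmost derivation:
  Step 1: S  =>  A B   (applied S -> A B)
  Step 2: A B  =>  A A B   (applied A -> A A)
  Step 3: A A B  =>  a A B   (applied A -> a)
  Step 4: a A B  =>  a A A B   (applied A -> A A)
  Step 5: a A A B  =>  a a A B   (applied A -> a)
  Step 6: a a A B  =>  a a a B   (applied A -> a)
  Step 7: a a a B  =>  a a a b   (applied B -> b)
Final yield: a a a b
Total rewrite steps: 7

7


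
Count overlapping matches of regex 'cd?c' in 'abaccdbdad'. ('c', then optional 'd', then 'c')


Pattern: cd?c means 'c', then optional 'd', then 'c'.
Scanning 'abaccdbdad' position-by-position:
  Pos 0: window 'aba' -> no
  Pos 1: window 'bac' -> no
  Pos 2: window 'acc' -> no
  Pos 3: window 'ccd' -> MATCH
  Pos 4: window 'cdb' -> no
  Pos 5: window 'dbd' -> no
  Pos 6: window 'bda' -> no
  Pos 7: window 'dad' -> no
  Pos 8: window 'ad' -> no
  Pos 9: window 'd' -> no
Total matches: 1

1


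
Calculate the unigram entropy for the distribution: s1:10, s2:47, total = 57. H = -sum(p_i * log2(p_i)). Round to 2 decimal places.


Computing entropy H = -sum(p_i * log2(p_i)):
  s1: p = 10/57 = 0.1754, -p*log2(p) = 0.4405
  s2: p = 47/57 = 0.8246, -p*log2(p) = 0.2295
H = sum of terms = 0.6700
Rounded to 2 decimals: 0.67

0.67


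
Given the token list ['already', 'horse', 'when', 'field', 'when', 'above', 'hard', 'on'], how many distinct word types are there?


Listing all tokens and tracking unique types:
  Token 1: 'already' -> NEW (unique so far: 1)
  Token 2: 'horse' -> NEW (unique so far: 2)
  Token 3: 'when' -> NEW (unique so far: 3)
  Token 4: 'field' -> NEW (unique so far: 4)
  Token 5: 'when' -> duplicate (unique so far: 4)
  Token 6: 'above' -> NEW (unique so far: 5)
  Token 7: 'hard' -> NEW (unique so far: 6)
  Token 8: 'on' -> NEW (unique so far: 7)
Unique types: ('above', 'already', 'field', 'hard', 'horse', 'on', 'when')
Vocabulary size: 7

7


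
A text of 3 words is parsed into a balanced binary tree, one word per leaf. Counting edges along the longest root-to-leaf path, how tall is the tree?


In a balanced binary tree with n leaves the deepest leaf is ceil(log2(n)) edges below the root.
log2(3) = 1.5850
ceil(1.5850) = 2
height (edges) = 2

2


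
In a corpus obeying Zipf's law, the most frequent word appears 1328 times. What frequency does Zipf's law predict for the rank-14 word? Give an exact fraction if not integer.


Zipf's law: freq(rank) = f1 / rank
f1 = 1328, rank = 14
freq = 1328 / 14
GCD(1328, 14) = 2
Simplified: 664/7

664/7


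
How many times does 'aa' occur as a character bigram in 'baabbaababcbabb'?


Scanning 'baabbaababcbabb' for bigram 'aa':
  Position 0: 'ba' -> no
  Position 1: 'aa' -> MATCH
  Position 2: 'ab' -> no
  Position 3: 'bb' -> no
  Position 4: 'ba' -> no
  Position 5: 'aa' -> MATCH
  Position 6: 'ab' -> no
  Position 7: 'ba' -> no
  Position 8: 'ab' -> no
  Position 9: 'bc' -> no
  Position 10: 'cb' -> no
  Position 11: 'ba' -> no
  Position 12: 'ab' -> no
  Position 13: 'bb' -> no
Total matches: 2

2


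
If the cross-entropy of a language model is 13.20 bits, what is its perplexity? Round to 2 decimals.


Perplexity formula: PP = 2^H
H = 13.20
PP = 2^13.20
Decompose: 2^13.20 = 2^13 * 2^0.20
2^13 = 8192, 2^0.20 ~ 1.1486984
PP ~ 8192 * 1.1486984 = 9410.1372928
Rounded to 2 decimals: 9410.14

9410.14


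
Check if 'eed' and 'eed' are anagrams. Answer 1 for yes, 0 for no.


Sort characters of 'eed': 'dee'
Sort characters of 'eed': 'dee'
Sorted forms match -> they ARE anagrams
Result: 1

1


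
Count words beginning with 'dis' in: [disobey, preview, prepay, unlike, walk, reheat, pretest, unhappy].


Checking each word for prefix 'dis':
  'disobey' -> YES, starts with 'dis' (count: 1)
  'preview' -> no (count: 1)
  'prepay' -> no (count: 1)
  'unlike' -> no (count: 1)
  'walk' -> no (count: 1)
  'reheat' -> no (count: 1)
  'pretest' -> no (count: 1)
  'unhappy' -> no (count: 1)
Total with prefix 'dis': 1

1


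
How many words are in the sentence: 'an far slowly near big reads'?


Counting words by splitting on spaces:
  Word 1: 'an'
  Word 2: 'far'
  Word 3: 'slowly'
  Word 4: 'near'
  Word 5: 'big'
  Word 6: 'reads'
Total words: 6

6


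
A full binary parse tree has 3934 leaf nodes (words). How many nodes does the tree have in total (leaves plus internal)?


Leaf nodes (terminals): 3934
Internal nodes = n - 1 = 3934 - 1 = 3933
Total = leaves + internal = 3934 + 3933 = 7867

7867


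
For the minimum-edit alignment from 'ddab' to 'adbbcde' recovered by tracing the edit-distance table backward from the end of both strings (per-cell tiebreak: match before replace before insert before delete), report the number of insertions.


Edit distance = 5. Backtracking from cell (4, 7) with preference match > replace > insert > delete,
then listing the resulting alignment 'ddab' -> 'adbbcde' left to right:
  Step 1: replace d->a
  Step 2: keep 'd'
  Step 3: replace a->b
  Step 4: keep 'b'
  Step 5: insert 'c' [insertion #1]
  Step 6: insert 'd' [insertion #2]
  Step 7: insert 'e' [insertion #3]
Total insertions: 3

3


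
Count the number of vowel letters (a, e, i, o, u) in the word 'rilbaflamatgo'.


Scanning each character of 'rilbaflamatgo':
  Position 1: 'r' -> consonant (running count: 0)
  Position 2: 'i' -> vowel (running count: 1)
  Position 3: 'l' -> consonant (running count: 1)
  Position 4: 'b' -> consonant (running count: 1)
  Position 5: 'a' -> vowel (running count: 2)
  Position 6: 'f' -> consonant (running count: 2)
  Position 7: 'l' -> consonant (running count: 2)
  Position 8: 'a' -> vowel (running count: 3)
  Position 9: 'm' -> consonant (running count: 3)
  Position 10: 'a' -> vowel (running count: 4)
  Position 11: 't' -> consonant (running count: 4)
  Position 12: 'g' -> consonant (running count: 4)
  Position 13: 'o' -> vowel (running count: 5)
Total vowels: 5

5


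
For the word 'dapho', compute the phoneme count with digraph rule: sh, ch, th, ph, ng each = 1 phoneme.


Parsing 'dapho' greedily, digraphs first:
  'd' -> consonant phoneme (phonemes so far: 1)
  'a' -> vowel phoneme (phonemes so far: 2)
  'ph' -> digraph (1 consonant phoneme) (phonemes so far: 3)
  'o' -> vowel phoneme (phonemes so far: 4)
Total phonemes: 4

4


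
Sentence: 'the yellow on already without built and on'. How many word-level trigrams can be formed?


Word trigrams from [8] words:
  Trigram 1: (the yellow on)
  Trigram 2: (yellow on already)
  Trigram 3: (on already without)
  Trigram 4: (already without built)
  Trigram 5: (without built and)
  Trigram 6: (built and on)
Total word trigrams: 8 - 2 = 6

6


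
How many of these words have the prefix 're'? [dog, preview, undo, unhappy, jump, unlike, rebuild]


Checking each word for prefix 're':
  'dog' -> no (count: 0)
  'preview' -> no (count: 0)
  'undo' -> no (count: 0)
  'unhappy' -> no (count: 0)
  'jump' -> no (count: 0)
  'unlike' -> no (count: 0)
  'rebuild' -> YES, starts with 're' (count: 1)
Total with prefix 're': 1

1


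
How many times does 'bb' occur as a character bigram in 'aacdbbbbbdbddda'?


Scanning 'aacdbbbbbdbddda' for bigram 'bb':
  Position 0: 'aa' -> no
  Position 1: 'ac' -> no
  Position 2: 'cd' -> no
  Position 3: 'db' -> no
  Position 4: 'bb' -> MATCH
  Position 5: 'bb' -> MATCH
  Position 6: 'bb' -> MATCH
  Position 7: 'bb' -> MATCH
  Position 8: 'bd' -> no
  Position 9: 'db' -> no
  Position 10: 'bd' -> no
  Position 11: 'dd' -> no
  Position 12: 'dd' -> no
  Position 13: 'da' -> no
Total matches: 4

4


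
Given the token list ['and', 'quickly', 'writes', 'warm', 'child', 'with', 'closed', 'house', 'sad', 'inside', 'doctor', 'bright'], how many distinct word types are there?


Listing all tokens and tracking unique types:
  Token 1: 'and' -> NEW (unique so far: 1)
  Token 2: 'quickly' -> NEW (unique so far: 2)
  Token 3: 'writes' -> NEW (unique so far: 3)
  Token 4: 'warm' -> NEW (unique so far: 4)
  Token 5: 'child' -> NEW (unique so far: 5)
  Token 6: 'with' -> NEW (unique so far: 6)
  Token 7: 'closed' -> NEW (unique so far: 7)
  Token 8: 'house' -> NEW (unique so far: 8)
  Token 9: 'sad' -> NEW (unique so far: 9)
  Token 10: 'inside' -> NEW (unique so far: 10)
  Token 11: 'doctor' -> NEW (unique so far: 11)
  Token 12: 'bright' -> NEW (unique so far: 12)
Unique types: ('and', 'bright', 'child', 'closed', 'doctor', 'house', 'inside', 'quickly', 'sad', 'warm', 'with', 'writes')
Vocabulary size: 12

12


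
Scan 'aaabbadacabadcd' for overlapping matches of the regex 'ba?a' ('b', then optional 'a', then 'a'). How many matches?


Pattern: ba?a means 'b', then optional 'a', then 'a'.
Scanning 'aaabbadacabadcd' position-by-position:
  Pos 0: window 'aaa' -> no
  Pos 1: window 'aab' -> no
  Pos 2: window 'abb' -> no
  Pos 3: window 'bba' -> no
  Pos 4: window 'bad' -> MATCH
  Pos 5: window 'ada' -> no
  Pos 6: window 'dac' -> no
  Pos 7: window 'aca' -> no
  Pos 8: window 'cab' -> no
  Pos 9: window 'aba' -> no
  Pos 10: window 'bad' -> MATCH
  Pos 11: window 'adc' -> no
  Pos 12: window 'dcd' -> no
  Pos 13: window 'cd' -> no
  Pos 14: window 'd' -> no
Total matches: 2

2


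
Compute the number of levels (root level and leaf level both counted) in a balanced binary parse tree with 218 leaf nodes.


In a balanced binary tree with n leaves the deepest leaf is ceil(log2(n)) edges below the root,
so counting node levels inclusive of root and leaves gives ceil(log2(n)) + 1 levels.
log2(218) = 7.7682
ceil(7.7682) = 8
levels = 8 + 1 = 9

9


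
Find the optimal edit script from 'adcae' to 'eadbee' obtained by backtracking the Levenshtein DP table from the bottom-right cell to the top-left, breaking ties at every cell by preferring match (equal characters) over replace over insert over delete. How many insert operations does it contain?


Edit distance = 3. Backtracking from cell (5, 6) with preference match > replace > insert > delete,
then listing the resulting alignment 'adcae' -> 'eadbee' left to right:
  Step 1: insert 'e' [insertion #1]
  Step 2: keep 'a'
  Step 3: keep 'd'
  Step 4: replace c->b
  Step 5: replace a->e
  Step 6: keep 'e'
Total insertions: 1

1


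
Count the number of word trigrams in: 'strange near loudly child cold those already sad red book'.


Word trigrams from [10] words:
  Trigram 1: (strange near loudly)
  Trigram 2: (near loudly child)
  Trigram 3: (loudly child cold)
  Trigram 4: (child cold those)
  Trigram 5: (cold those already)
  Trigram 6: (those already sad)
  Trigram 7: (already sad red)
  Trigram 8: (sad red book)
Total word trigrams: 10 - 2 = 8

8


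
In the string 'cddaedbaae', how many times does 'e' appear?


Scanning 'cddaedbaae' for 'e':
  Position 4: 'e' -> MATCH (count: 1)
  Position 9: 'e' -> MATCH (count: 2)
Total occurrences of 'e': 2

2


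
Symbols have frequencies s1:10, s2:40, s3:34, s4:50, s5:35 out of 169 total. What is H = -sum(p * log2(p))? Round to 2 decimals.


Computing entropy H = -sum(p_i * log2(p_i)):
  s1: p = 10/169 = 0.0592, -p*log2(p) = 0.2414
  s2: p = 40/169 = 0.2367, -p*log2(p) = 0.4921
  s3: p = 34/169 = 0.2012, -p*log2(p) = 0.4654
  s4: p = 50/169 = 0.2959, -p*log2(p) = 0.5198
  s5: p = 35/169 = 0.2071, -p*log2(p) = 0.4704
H = sum of terms = 2.1891
Rounded to 2 decimals: 2.19

2.19
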